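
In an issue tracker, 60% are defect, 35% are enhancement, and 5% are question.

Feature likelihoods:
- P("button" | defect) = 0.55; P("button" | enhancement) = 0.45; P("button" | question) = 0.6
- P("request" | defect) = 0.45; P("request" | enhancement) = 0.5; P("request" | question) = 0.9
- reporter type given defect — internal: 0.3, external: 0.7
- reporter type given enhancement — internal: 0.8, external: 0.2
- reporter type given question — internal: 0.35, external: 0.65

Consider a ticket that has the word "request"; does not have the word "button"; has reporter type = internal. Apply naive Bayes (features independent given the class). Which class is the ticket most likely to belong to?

defect: 0.6 × (1−0.55) × 0.45 × 0.3 = 0.03645
enhancement: 0.35 × (1−0.45) × 0.5 × 0.8 = 0.077
question: 0.05 × (1−0.6) × 0.9 × 0.35 = 0.0063
Highest score → enhancement.

enhancement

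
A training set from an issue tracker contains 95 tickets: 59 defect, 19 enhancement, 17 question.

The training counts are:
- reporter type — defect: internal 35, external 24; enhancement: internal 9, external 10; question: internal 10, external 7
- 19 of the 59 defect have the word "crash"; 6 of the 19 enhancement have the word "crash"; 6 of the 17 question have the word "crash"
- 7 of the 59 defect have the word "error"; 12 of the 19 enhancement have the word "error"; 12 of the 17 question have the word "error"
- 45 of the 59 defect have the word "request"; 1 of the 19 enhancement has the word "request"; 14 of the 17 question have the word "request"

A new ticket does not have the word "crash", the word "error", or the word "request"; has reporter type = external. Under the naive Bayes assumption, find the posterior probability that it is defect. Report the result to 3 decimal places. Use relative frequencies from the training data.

defect: (59/95) × (24/59) × (40/59) × (52/59) × (14/59) ≈ 0.0358198
enhancement: (19/95) × (10/19) × (13/19) × (7/19) × (18/19) ≈ 0.0251379
question: (17/95) × (7/17) × (11/17) × (5/17) × (3/17) ≈ 0.00247464
P(defect | x) = 0.0358198 / 0.06343234 ≈ 0.565

0.565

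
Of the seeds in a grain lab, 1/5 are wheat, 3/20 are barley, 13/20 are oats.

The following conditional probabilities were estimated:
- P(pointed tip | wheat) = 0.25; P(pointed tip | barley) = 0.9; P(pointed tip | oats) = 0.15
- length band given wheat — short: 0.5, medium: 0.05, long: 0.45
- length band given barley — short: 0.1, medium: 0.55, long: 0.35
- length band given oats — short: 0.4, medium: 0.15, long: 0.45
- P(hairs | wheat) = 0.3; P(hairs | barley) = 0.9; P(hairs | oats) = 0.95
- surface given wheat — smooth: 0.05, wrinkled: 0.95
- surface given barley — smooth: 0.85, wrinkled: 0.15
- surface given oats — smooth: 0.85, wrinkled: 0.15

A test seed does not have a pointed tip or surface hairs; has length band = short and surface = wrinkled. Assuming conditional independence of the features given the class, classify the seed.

wheat

wheat: 0.2 × (1−0.25) × 0.5 × (1−0.3) × 0.95 = 0.049875
barley: 0.15 × (1−0.9) × 0.1 × (1−0.9) × 0.15 = 0.0000225
oats: 0.65 × (1−0.15) × 0.4 × (1−0.95) × 0.15 = 0.0016575
Highest score → wheat.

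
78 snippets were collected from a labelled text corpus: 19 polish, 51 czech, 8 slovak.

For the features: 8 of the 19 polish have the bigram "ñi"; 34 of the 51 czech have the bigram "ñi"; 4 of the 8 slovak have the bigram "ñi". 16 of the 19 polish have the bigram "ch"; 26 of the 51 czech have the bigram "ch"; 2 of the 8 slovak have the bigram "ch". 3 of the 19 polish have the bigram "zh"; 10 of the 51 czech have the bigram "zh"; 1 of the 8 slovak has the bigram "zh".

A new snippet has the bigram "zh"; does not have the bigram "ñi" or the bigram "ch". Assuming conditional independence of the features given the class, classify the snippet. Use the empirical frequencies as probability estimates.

polish: (19/78) × (11/19) × (3/19) × (3/19) ≈ 0.00351587
czech: (51/78) × (17/51) × (25/51) × (10/51) ≈ 0.0209486
slovak: (8/78) × (4/8) × (6/8) × (1/8) ≈ 0.00480769
Highest score → czech.

czech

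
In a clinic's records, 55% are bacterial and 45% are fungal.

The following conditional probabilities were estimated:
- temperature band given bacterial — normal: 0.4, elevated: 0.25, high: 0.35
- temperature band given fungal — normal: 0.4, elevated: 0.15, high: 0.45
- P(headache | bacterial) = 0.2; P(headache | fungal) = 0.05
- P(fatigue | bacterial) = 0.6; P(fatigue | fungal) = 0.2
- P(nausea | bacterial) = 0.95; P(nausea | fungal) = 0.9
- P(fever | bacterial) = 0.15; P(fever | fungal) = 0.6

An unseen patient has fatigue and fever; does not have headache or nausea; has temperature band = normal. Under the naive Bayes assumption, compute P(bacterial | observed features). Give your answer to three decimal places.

bacterial: 0.55 × 0.4 × (1−0.2) × 0.6 × (1−0.95) × 0.15 = 0.000792
fungal: 0.45 × 0.4 × (1−0.05) × 0.2 × (1−0.9) × 0.6 = 0.002052
P(bacterial | x) = 0.000792 / 0.002844 ≈ 0.278

0.278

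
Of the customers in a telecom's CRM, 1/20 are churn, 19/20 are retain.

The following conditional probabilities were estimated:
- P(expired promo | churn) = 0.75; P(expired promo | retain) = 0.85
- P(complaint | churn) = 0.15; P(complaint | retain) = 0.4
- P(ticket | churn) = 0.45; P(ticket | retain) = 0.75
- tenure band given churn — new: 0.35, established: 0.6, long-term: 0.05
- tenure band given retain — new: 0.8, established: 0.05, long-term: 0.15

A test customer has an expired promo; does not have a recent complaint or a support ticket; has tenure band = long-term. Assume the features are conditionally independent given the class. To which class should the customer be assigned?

churn: 0.05 × 0.75 × (1−0.15) × (1−0.45) × 0.05 = 0.0008765625
retain: 0.95 × 0.85 × (1−0.4) × (1−0.75) × 0.15 = 0.01816875
Highest score → retain.

retain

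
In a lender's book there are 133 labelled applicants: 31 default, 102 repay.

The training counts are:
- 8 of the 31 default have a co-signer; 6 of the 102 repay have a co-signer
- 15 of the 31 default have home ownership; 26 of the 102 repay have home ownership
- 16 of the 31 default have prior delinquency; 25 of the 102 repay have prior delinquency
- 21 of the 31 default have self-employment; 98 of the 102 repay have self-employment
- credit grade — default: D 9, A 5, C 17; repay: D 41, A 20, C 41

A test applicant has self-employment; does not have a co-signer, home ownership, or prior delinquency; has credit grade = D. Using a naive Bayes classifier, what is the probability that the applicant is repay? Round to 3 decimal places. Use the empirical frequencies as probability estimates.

0.949

default: (31/133) × (23/31) × (16/31) × (15/31) × (21/31) × (9/31) ≈ 0.00849381
repay: (102/133) × (96/102) × (76/102) × (77/102) × (98/102) × (41/102) ≈ 0.156795
P(repay | x) = 0.156795 / 0.16528881 ≈ 0.949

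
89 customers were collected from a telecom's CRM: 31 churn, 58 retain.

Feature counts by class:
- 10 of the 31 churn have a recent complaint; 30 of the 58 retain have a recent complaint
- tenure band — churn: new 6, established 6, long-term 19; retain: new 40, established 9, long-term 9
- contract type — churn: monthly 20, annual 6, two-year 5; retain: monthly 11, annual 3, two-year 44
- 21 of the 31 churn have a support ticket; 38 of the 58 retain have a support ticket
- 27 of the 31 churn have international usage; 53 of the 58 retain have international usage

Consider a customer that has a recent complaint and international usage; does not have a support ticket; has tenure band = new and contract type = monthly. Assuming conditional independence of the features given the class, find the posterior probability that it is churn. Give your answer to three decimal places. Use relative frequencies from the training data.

0.221

churn: (31/89) × (10/31) × (6/31) × (20/31) × (10/31) × (27/31) ≈ 0.00394192
retain: (58/89) × (30/58) × (40/58) × (11/58) × (20/58) × (53/58) ≈ 0.0138924
P(churn | x) = 0.00394192 / 0.01783432 ≈ 0.221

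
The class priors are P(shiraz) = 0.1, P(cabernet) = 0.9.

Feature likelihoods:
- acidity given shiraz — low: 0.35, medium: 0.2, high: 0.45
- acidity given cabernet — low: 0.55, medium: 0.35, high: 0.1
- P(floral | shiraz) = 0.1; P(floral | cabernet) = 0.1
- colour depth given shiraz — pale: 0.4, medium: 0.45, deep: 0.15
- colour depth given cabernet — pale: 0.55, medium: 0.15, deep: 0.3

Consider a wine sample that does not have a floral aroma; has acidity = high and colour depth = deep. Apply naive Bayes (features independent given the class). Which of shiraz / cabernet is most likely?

shiraz: 0.1 × 0.45 × (1−0.1) × 0.15 = 0.006075
cabernet: 0.9 × 0.1 × (1−0.1) × 0.3 = 0.0243
Highest score → cabernet.

cabernet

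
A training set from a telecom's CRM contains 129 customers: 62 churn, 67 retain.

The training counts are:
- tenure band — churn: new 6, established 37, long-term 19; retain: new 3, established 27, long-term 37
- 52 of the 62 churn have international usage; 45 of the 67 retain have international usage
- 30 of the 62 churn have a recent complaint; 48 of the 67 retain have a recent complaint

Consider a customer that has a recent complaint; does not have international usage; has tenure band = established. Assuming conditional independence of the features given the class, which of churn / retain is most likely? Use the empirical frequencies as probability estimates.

churn: (62/129) × (37/62) × (10/62) × (30/62) ≈ 0.0223846
retain: (67/129) × (27/67) × (22/67) × (48/67) ≈ 0.0492366
Highest score → retain.

retain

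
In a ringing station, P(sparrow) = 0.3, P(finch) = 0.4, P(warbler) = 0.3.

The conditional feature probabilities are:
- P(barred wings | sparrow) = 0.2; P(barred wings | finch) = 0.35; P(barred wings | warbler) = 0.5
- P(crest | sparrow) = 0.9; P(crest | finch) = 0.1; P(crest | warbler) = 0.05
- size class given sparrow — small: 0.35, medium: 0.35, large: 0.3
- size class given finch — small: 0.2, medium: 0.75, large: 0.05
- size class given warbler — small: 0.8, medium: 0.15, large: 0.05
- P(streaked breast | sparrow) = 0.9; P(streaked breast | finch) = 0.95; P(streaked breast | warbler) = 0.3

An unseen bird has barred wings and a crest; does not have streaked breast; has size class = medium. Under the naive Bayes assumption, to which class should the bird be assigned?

sparrow

sparrow: 0.3 × 0.2 × 0.9 × 0.35 × (1−0.9) = 0.00189
finch: 0.4 × 0.35 × 0.1 × 0.75 × (1−0.95) = 0.000525
warbler: 0.3 × 0.5 × 0.05 × 0.15 × (1−0.3) = 0.0007875
Highest score → sparrow.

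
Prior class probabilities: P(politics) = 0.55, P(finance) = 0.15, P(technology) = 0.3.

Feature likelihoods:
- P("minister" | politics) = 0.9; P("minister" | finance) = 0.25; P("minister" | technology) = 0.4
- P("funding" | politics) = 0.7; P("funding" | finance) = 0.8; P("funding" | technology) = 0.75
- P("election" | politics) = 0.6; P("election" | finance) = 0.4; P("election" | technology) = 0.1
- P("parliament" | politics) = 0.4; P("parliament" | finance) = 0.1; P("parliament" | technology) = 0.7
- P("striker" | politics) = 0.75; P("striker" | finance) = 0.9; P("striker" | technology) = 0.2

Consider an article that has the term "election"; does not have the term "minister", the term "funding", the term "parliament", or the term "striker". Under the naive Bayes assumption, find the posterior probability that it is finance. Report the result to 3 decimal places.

politics: 0.55 × (1−0.9) × (1−0.7) × 0.6 × (1−0.4) × (1−0.75) = 0.001485
finance: 0.15 × (1−0.25) × (1−0.8) × 0.4 × (1−0.1) × (1−0.9) = 0.00081
technology: 0.3 × (1−0.4) × (1−0.75) × 0.1 × (1−0.7) × (1−0.2) = 0.00108
P(finance | x) = 0.00081 / 0.003375 ≈ 0.240

0.240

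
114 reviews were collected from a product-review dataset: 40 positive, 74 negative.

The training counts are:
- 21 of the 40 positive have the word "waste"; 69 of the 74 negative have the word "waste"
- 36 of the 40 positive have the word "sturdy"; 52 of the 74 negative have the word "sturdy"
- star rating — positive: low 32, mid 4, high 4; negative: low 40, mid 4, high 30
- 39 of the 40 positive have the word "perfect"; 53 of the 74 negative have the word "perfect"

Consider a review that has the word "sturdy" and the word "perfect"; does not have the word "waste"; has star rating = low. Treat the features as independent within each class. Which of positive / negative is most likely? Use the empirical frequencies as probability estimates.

positive: (40/114) × (19/40) × (36/40) × (32/40) × (39/40) = 0.117
negative: (74/114) × (5/74) × (52/74) × (40/74) × (53/74) ≈ 0.0119319
Highest score → positive.

positive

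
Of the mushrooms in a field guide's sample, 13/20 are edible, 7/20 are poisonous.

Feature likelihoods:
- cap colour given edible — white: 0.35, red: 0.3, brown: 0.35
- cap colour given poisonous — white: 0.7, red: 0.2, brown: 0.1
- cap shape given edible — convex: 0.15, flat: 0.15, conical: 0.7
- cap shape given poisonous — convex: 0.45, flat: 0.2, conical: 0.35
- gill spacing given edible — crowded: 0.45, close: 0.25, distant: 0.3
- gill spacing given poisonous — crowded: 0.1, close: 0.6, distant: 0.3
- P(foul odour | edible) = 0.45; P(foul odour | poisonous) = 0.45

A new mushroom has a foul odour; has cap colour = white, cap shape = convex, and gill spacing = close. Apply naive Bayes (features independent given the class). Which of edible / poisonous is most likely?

poisonous

edible: 0.65 × 0.35 × 0.15 × 0.25 × 0.45 = 0.0038390625
poisonous: 0.35 × 0.7 × 0.45 × 0.6 × 0.45 = 0.0297675
Highest score → poisonous.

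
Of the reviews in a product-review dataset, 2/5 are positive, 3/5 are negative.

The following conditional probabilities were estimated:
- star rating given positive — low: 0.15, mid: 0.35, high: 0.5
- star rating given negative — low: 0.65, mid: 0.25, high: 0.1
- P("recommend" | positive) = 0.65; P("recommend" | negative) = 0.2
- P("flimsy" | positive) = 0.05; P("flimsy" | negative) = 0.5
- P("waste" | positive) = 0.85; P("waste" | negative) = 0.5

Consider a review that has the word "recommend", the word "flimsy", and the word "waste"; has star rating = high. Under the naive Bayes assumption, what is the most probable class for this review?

positive

positive: 0.4 × 0.5 × 0.65 × 0.05 × 0.85 = 0.005525
negative: 0.6 × 0.1 × 0.2 × 0.5 × 0.5 = 0.003
Highest score → positive.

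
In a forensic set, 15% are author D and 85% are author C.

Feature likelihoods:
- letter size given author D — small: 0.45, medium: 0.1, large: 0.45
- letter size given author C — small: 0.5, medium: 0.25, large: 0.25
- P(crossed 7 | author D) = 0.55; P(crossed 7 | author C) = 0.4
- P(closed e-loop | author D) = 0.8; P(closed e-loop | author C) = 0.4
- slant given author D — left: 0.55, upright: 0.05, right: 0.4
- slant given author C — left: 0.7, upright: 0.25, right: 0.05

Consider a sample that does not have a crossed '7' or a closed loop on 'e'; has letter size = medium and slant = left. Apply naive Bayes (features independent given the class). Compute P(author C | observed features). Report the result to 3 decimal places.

author D: 0.15 × 0.1 × (1−0.55) × (1−0.8) × 0.55 = 0.0007425
author C: 0.85 × 0.25 × (1−0.4) × (1−0.4) × 0.7 = 0.05355
P(author C | x) = 0.05355 / 0.0542925 ≈ 0.986

0.986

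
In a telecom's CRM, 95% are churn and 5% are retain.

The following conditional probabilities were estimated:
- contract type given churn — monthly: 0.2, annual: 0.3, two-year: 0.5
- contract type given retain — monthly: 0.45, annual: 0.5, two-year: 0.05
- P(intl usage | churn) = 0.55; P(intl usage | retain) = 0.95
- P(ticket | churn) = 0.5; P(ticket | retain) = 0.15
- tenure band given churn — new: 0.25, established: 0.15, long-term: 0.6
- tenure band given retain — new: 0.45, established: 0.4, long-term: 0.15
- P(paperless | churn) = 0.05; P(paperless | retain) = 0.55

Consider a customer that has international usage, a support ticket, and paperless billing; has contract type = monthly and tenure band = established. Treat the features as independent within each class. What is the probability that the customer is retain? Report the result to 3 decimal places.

churn: 0.95 × 0.2 × 0.55 × 0.5 × 0.15 × 0.05 = 0.000391875
retain: 0.05 × 0.45 × 0.95 × 0.15 × 0.4 × 0.55 = 0.000705375
P(retain | x) = 0.000705375 / 0.00109725 ≈ 0.643

0.643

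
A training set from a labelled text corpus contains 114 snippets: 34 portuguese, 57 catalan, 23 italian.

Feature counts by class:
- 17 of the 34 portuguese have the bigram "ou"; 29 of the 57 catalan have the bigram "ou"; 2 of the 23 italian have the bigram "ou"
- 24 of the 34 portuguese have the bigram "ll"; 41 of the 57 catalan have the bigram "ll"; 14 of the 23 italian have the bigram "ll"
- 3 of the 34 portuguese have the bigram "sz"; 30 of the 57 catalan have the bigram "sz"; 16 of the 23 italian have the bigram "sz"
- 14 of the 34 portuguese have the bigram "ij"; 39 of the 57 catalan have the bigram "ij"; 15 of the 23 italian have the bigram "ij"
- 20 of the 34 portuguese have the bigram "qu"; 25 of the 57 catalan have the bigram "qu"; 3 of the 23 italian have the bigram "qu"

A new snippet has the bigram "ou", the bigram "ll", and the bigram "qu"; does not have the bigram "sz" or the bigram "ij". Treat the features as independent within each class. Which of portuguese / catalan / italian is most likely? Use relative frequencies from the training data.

portuguese: (34/114) × (17/34) × (24/34) × (31/34) × (20/34) × (20/34) ≈ 0.0332094
catalan: (57/114) × (29/57) × (41/57) × (27/57) × (18/57) × (25/57) ≈ 0.0120048
italian: (23/114) × (2/23) × (14/23) × (7/23) × (8/23) × (3/23) ≈ 0.000147452
Highest score → portuguese.

portuguese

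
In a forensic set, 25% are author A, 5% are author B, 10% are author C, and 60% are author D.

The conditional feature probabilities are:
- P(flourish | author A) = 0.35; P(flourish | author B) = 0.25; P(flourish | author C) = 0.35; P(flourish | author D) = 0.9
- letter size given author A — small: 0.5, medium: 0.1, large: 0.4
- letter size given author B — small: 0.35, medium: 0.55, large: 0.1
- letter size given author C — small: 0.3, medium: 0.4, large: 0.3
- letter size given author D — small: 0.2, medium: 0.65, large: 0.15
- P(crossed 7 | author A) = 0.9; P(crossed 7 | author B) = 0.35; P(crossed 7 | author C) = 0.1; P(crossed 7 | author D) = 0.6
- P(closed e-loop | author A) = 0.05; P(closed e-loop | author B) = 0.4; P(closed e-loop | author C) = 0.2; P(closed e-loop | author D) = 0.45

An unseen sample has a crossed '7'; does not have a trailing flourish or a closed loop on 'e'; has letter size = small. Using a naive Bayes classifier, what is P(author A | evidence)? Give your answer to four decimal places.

0.8935

author A: 0.25 × (1−0.35) × 0.5 × 0.9 × (1−0.05) = 0.06946875
author B: 0.05 × (1−0.25) × 0.35 × 0.35 × (1−0.4) = 0.00275625
author C: 0.1 × (1−0.35) × 0.3 × 0.1 × (1−0.2) = 0.00156
author D: 0.6 × (1−0.9) × 0.2 × 0.6 × (1−0.45) = 0.00396
P(author A | x) = 0.06946875 / 0.077745 ≈ 0.8935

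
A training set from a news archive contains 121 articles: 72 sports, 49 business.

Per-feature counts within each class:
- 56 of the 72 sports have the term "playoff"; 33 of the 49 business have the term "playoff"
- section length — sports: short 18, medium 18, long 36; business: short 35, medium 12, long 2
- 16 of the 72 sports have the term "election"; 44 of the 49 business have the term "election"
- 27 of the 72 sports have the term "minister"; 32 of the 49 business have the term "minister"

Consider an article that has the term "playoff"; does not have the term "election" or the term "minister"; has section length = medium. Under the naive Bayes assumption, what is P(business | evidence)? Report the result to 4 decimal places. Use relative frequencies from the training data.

0.0403

sports: (72/121) × (56/72) × (18/72) × (56/72) × (45/72) ≈ 0.0562443
business: (49/121) × (33/49) × (12/49) × (5/49) × (17/49) ≈ 0.00236451
P(business | x) = 0.00236451 / 0.05860881 ≈ 0.0403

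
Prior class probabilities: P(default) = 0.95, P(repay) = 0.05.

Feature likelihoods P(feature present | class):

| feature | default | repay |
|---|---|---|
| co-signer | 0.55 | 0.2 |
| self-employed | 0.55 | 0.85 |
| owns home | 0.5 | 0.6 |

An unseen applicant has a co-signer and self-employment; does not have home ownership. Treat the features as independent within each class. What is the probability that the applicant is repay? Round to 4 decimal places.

default: 0.95 × 0.55 × 0.55 × (1−0.5) = 0.1436875
repay: 0.05 × 0.2 × 0.85 × (1−0.6) = 0.0034
P(repay | x) = 0.0034 / 0.1470875 ≈ 0.0231

0.0231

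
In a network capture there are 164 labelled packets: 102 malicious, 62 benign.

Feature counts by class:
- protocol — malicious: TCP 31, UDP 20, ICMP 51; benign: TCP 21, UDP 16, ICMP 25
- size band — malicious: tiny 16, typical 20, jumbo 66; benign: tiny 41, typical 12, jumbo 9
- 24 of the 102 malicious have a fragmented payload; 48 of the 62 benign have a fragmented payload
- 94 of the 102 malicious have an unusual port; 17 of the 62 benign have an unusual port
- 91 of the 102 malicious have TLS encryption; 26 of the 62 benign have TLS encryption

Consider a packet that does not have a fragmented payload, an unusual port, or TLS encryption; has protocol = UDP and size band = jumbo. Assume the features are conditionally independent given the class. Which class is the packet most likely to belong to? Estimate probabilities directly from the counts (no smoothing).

benign

malicious: (102/164) × (20/102) × (66/102) × (78/102) × (8/102) × (11/102) ≈ 0.000510395
benign: (62/164) × (16/62) × (9/62) × (14/62) × (45/62) × (36/62) ≈ 0.00134771
Highest score → benign.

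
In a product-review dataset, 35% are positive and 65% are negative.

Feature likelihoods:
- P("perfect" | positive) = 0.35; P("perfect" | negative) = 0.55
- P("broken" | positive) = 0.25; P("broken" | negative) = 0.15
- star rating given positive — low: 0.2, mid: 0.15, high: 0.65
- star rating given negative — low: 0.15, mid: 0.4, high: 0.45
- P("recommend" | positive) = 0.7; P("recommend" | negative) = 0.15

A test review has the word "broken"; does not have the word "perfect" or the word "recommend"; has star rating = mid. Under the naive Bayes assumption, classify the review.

negative

positive: 0.35 × (1−0.35) × 0.25 × 0.15 × (1−0.7) = 0.002559375
negative: 0.65 × (1−0.55) × 0.15 × 0.4 × (1−0.15) = 0.0149175
Highest score → negative.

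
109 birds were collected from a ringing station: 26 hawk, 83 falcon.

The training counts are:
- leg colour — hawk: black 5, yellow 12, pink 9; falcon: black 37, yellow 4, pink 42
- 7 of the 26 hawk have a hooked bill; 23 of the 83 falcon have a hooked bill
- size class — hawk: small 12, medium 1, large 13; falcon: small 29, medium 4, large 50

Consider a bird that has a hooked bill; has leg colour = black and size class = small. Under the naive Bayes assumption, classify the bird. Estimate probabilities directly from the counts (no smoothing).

hawk: (26/109) × (5/26) × (7/26) × (12/26) ≈ 0.00570002
falcon: (83/109) × (37/83) × (23/83) × (29/83) ≈ 0.0328659
Highest score → falcon.

falcon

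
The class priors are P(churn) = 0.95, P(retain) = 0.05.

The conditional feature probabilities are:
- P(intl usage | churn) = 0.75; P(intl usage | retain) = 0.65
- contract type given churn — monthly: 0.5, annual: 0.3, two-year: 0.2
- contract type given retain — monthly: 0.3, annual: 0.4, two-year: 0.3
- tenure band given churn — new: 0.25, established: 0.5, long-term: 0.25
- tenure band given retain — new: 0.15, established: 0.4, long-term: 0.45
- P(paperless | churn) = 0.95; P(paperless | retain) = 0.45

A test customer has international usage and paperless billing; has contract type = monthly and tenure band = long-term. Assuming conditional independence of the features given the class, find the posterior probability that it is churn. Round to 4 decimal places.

churn: 0.95 × 0.75 × 0.5 × 0.25 × 0.95 = 0.084609375
retain: 0.05 × 0.65 × 0.3 × 0.45 × 0.45 = 0.001974375
P(churn | x) = 0.084609375 / 0.08658375 ≈ 0.9772

0.9772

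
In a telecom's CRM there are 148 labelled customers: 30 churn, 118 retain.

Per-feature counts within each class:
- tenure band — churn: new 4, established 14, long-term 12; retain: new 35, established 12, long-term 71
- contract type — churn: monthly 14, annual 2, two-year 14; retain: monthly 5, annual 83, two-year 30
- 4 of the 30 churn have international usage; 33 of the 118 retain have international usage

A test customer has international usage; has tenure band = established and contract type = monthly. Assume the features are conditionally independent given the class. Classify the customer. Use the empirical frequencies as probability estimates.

churn: (30/148) × (14/30) × (14/30) × (4/30) ≈ 0.00588589
retain: (118/148) × (12/118) × (5/118) × (33/118) ≈ 0.000960814
Highest score → churn.

churn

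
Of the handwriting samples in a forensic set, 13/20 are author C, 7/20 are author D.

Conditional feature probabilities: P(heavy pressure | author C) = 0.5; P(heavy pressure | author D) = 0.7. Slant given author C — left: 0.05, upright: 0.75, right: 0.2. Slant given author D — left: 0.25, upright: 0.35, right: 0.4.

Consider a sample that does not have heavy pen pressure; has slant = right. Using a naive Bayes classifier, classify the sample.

author C: 0.65 × (1−0.5) × 0.2 = 0.065
author D: 0.35 × (1−0.7) × 0.4 = 0.042
Highest score → author C.

author C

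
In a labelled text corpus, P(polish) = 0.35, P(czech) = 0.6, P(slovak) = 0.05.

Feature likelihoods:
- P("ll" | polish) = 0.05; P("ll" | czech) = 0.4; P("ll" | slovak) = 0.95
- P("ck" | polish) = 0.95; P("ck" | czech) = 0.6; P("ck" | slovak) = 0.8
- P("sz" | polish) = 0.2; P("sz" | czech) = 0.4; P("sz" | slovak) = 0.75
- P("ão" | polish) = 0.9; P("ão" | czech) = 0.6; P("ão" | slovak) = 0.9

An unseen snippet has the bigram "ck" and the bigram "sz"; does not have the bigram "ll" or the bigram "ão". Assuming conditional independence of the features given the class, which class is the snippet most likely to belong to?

czech

polish: 0.35 × (1−0.05) × 0.95 × 0.2 × (1−0.9) = 0.0063175
czech: 0.6 × (1−0.4) × 0.6 × 0.4 × (1−0.6) = 0.03456
slovak: 0.05 × (1−0.95) × 0.8 × 0.75 × (1−0.9) = 0.00015
Highest score → czech.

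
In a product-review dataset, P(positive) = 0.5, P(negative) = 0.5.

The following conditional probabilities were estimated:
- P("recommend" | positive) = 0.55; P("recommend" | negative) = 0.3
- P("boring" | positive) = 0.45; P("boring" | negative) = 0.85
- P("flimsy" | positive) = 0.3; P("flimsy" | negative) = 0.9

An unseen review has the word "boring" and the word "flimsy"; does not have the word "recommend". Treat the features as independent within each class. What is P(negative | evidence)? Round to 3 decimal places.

positive: 0.5 × (1−0.55) × 0.45 × 0.3 = 0.030375
negative: 0.5 × (1−0.3) × 0.85 × 0.9 = 0.26775
P(negative | x) = 0.26775 / 0.298125 ≈ 0.898

0.898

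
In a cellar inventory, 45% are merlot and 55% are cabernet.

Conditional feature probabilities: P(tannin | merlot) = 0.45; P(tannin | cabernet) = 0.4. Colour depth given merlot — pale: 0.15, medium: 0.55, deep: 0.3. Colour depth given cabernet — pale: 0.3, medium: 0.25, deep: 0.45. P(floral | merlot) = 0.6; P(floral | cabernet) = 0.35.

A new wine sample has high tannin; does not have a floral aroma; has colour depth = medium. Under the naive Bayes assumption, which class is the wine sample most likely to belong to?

merlot: 0.45 × 0.45 × 0.55 × (1−0.6) = 0.04455
cabernet: 0.55 × 0.4 × 0.25 × (1−0.35) = 0.03575
Highest score → merlot.

merlot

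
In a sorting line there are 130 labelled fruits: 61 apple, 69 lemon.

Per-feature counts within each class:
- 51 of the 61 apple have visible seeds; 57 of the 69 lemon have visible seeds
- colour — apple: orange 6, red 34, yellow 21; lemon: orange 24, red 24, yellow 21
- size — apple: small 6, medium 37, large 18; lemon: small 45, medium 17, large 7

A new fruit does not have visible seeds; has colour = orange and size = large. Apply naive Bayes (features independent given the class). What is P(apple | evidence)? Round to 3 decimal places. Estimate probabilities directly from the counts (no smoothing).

0.407

apple: (61/130) × (10/61) × (6/61) × (18/61) ≈ 0.00223265
lemon: (69/130) × (12/69) × (24/69) × (7/69) ≈ 0.00325723
P(apple | x) = 0.00223265 / 0.00548988 ≈ 0.407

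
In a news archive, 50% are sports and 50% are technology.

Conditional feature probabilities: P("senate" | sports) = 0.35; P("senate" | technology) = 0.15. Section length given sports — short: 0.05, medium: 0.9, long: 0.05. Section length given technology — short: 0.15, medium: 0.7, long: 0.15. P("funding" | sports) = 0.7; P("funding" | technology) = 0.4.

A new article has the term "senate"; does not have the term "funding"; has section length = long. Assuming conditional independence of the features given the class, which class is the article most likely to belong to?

technology

sports: 0.5 × 0.35 × 0.05 × (1−0.7) = 0.002625
technology: 0.5 × 0.15 × 0.15 × (1−0.4) = 0.00675
Highest score → technology.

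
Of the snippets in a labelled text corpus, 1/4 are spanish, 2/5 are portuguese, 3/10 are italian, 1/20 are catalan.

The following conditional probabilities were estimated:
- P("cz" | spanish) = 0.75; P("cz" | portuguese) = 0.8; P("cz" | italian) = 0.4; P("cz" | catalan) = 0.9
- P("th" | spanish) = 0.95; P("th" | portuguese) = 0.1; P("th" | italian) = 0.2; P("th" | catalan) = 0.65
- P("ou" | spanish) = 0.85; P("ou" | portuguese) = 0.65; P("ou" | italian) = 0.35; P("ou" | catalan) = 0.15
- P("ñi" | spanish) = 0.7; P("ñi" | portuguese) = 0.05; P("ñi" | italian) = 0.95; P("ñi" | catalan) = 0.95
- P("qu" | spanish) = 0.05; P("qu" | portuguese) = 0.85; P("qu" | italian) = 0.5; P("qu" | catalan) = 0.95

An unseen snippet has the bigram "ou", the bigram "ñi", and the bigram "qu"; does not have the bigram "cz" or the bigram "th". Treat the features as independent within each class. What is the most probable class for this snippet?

italian

spanish: 0.25 × (1−0.75) × (1−0.95) × 0.85 × 0.7 × 0.05 = 0.00009296875
portuguese: 0.4 × (1−0.8) × (1−0.1) × 0.65 × 0.05 × 0.85 = 0.001989
italian: 0.3 × (1−0.4) × (1−0.2) × 0.35 × 0.95 × 0.5 = 0.02394
catalan: 0.05 × (1−0.9) × (1−0.65) × 0.15 × 0.95 × 0.95 = 0.00023690625
Highest score → italian.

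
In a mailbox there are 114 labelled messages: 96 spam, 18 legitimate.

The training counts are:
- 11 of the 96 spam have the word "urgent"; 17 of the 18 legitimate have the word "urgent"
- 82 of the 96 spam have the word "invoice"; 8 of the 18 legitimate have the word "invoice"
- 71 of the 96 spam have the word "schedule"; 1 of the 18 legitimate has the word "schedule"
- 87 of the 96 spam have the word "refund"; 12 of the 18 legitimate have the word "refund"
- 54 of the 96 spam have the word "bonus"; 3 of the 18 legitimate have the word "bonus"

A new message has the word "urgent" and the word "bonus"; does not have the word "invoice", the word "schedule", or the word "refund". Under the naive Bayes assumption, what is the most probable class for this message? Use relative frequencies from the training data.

legitimate

spam: (96/114) × (11/96) × (14/96) × (25/96) × (9/96) × (54/96) ≈ 0.000193245
legitimate: (18/114) × (17/18) × (10/18) × (17/18) × (6/18) × (3/18) ≈ 0.00434686
Highest score → legitimate.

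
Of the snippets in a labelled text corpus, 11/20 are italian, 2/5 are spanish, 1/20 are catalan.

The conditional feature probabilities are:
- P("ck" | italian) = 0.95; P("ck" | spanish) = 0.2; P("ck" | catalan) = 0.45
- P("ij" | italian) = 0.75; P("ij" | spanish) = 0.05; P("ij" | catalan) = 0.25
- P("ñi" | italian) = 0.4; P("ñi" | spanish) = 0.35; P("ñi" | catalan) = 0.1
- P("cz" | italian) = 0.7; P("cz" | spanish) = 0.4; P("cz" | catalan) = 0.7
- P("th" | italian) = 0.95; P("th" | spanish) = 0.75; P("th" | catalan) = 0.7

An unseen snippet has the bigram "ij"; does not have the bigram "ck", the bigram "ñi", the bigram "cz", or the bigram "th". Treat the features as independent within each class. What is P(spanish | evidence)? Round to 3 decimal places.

0.678

italian: 0.55 × (1−0.95) × 0.75 × (1−0.4) × (1−0.7) × (1−0.95) = 0.000185625
spanish: 0.4 × (1−0.2) × 0.05 × (1−0.35) × (1−0.4) × (1−0.75) = 0.00156
catalan: 0.05 × (1−0.45) × 0.25 × (1−0.1) × (1−0.7) × (1−0.7) = 0.000556875
P(spanish | x) = 0.00156 / 0.0023025 ≈ 0.678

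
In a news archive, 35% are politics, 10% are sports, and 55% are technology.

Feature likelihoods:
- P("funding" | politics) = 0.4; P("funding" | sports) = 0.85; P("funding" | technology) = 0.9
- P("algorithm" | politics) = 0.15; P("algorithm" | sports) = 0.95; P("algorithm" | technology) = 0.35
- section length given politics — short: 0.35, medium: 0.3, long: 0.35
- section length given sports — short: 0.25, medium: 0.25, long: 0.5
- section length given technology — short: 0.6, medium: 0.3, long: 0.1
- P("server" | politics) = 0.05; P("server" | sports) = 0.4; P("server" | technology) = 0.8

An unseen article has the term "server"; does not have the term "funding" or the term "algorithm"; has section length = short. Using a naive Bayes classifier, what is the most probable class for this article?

politics: 0.35 × (1−0.4) × (1−0.15) × 0.35 × 0.05 = 0.00312375
sports: 0.1 × (1−0.85) × (1−0.95) × 0.25 × 0.4 = 0.000075
technology: 0.55 × (1−0.9) × (1−0.35) × 0.6 × 0.8 = 0.01716
Highest score → technology.

technology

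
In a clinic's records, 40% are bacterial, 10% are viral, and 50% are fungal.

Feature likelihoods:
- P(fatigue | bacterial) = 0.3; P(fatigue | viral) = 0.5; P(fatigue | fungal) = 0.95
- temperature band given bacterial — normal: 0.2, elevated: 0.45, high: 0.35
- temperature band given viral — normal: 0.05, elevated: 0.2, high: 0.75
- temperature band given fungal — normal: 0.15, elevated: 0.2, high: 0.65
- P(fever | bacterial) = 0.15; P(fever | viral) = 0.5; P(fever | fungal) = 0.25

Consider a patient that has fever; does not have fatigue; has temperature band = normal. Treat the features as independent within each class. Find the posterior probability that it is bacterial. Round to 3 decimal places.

0.793

bacterial: 0.4 × (1−0.3) × 0.2 × 0.15 = 0.0084
viral: 0.1 × (1−0.5) × 0.05 × 0.5 = 0.00125
fungal: 0.5 × (1−0.95) × 0.15 × 0.25 = 0.0009375
P(bacterial | x) = 0.0084 / 0.0105875 ≈ 0.793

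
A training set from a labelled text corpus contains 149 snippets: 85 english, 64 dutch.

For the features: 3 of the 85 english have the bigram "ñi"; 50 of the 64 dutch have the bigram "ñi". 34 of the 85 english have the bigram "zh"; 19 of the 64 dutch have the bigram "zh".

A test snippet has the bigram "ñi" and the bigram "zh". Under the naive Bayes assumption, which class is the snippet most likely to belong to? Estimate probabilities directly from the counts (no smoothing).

english: (85/149) × (3/85) × (34/85) ≈ 0.00805369
dutch: (64/149) × (50/64) × (19/64) ≈ 0.0996225
Highest score → dutch.

dutch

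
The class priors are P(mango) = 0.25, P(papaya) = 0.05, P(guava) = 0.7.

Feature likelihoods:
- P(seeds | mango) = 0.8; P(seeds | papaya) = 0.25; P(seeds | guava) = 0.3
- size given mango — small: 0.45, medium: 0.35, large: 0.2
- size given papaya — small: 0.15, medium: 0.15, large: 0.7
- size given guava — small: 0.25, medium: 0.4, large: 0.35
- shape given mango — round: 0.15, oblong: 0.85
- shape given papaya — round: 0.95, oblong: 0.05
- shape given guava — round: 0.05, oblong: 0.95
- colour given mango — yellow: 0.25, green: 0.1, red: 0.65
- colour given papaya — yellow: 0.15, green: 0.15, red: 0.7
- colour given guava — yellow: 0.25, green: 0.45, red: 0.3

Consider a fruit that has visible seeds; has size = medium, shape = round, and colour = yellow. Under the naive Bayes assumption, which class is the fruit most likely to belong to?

mango: 0.25 × 0.8 × 0.35 × 0.15 × 0.25 = 0.002625
papaya: 0.05 × 0.25 × 0.15 × 0.95 × 0.15 = 0.0002671875
guava: 0.7 × 0.3 × 0.4 × 0.05 × 0.25 = 0.00105
Highest score → mango.

mango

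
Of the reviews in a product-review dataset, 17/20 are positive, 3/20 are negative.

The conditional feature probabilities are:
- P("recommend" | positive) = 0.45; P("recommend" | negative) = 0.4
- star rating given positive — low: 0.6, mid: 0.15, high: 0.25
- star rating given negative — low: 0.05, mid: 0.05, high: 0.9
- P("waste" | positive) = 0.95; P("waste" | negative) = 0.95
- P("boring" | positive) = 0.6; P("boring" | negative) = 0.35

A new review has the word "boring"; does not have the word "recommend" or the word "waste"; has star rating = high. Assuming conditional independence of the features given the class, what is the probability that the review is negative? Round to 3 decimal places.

0.288

positive: 0.85 × (1−0.45) × 0.25 × (1−0.95) × 0.6 = 0.00350625
negative: 0.15 × (1−0.4) × 0.9 × (1−0.95) × 0.35 = 0.0014175
P(negative | x) = 0.0014175 / 0.00492375 ≈ 0.288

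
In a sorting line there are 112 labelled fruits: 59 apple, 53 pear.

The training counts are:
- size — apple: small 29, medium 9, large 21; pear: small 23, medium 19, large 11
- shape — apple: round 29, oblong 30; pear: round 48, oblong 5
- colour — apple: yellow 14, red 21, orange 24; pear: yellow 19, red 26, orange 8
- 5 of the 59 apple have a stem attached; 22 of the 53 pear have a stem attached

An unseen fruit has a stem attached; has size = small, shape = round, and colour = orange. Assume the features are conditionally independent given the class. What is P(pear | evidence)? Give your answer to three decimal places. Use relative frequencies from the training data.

0.726

apple: (59/112) × (29/59) × (29/59) × (24/59) × (5/59) ≈ 0.00438736
pear: (53/112) × (23/53) × (48/53) × (8/53) × (22/53) ≈ 0.011653
P(pear | x) = 0.011653 / 0.01604036 ≈ 0.726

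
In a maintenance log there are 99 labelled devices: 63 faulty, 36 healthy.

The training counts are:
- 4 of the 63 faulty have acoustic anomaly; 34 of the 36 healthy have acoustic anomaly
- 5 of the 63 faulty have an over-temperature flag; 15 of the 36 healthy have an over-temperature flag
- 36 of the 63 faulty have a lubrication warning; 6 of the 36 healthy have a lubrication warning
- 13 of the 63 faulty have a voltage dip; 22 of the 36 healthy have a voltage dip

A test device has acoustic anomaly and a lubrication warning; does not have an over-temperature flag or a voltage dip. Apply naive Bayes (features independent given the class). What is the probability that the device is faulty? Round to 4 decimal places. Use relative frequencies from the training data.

0.5651

faulty: (63/99) × (4/63) × (58/63) × (36/63) × (50/63) ≈ 0.0168696
healthy: (36/99) × (34/36) × (21/36) × (6/36) × (14/36) ≈ 0.0129848
P(faulty | x) = 0.0168696 / 0.0298544 ≈ 0.5651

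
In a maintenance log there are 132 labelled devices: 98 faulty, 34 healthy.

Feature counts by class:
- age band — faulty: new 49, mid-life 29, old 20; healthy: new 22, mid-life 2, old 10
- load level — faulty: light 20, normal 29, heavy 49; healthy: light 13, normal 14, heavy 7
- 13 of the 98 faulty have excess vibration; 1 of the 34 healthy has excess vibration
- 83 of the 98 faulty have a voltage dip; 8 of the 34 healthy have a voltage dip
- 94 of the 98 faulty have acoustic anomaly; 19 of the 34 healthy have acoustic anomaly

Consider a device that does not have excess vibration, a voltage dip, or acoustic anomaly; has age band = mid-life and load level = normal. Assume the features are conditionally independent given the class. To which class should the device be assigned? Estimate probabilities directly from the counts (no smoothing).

faulty: (98/132) × (29/98) × (29/98) × (85/98) × (15/98) × (4/98) ≈ 0.00035228
healthy: (34/132) × (2/34) × (14/34) × (33/34) × (26/34) × (15/34) ≈ 0.0020429
Highest score → healthy.

healthy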